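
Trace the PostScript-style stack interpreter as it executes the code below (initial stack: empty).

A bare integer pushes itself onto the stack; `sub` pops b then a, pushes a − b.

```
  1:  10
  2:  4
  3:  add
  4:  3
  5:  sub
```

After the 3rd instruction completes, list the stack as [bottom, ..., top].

[14]

10  : [10]
4   : [10, 4]
add : [14]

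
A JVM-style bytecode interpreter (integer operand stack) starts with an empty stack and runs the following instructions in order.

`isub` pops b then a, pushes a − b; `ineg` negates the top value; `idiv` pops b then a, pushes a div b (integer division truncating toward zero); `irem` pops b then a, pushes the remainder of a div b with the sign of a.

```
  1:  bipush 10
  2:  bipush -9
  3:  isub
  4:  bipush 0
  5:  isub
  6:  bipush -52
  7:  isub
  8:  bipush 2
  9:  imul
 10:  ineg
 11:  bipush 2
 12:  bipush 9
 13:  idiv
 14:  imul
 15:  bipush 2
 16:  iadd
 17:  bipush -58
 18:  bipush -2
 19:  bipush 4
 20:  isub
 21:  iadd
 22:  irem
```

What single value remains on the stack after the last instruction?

2

bipush 10  -> [10]
bipush -9  -> [10, -9]
isub       -> [19]
bipush 0   -> [19, 0]
isub       -> [19]
bipush -52 -> [19, -52]
isub       -> [71]
bipush 2   -> [71, 2]
imul       -> [142]
ineg       -> [-142]
bipush 2   -> [-142, 2]
bipush 9   -> [-142, 2, 9]
idiv       -> [-142, 0]
imul       -> [0]
bipush 2   -> [0, 2]
iadd       -> [2]
bipush -58 -> [2, -58]
bipush -2  -> [2, -58, -2]
bipush 4   -> [2, -58, -2, 4]
isub       -> [2, -58, -6]
iadd       -> [2, -64]
irem       -> [2]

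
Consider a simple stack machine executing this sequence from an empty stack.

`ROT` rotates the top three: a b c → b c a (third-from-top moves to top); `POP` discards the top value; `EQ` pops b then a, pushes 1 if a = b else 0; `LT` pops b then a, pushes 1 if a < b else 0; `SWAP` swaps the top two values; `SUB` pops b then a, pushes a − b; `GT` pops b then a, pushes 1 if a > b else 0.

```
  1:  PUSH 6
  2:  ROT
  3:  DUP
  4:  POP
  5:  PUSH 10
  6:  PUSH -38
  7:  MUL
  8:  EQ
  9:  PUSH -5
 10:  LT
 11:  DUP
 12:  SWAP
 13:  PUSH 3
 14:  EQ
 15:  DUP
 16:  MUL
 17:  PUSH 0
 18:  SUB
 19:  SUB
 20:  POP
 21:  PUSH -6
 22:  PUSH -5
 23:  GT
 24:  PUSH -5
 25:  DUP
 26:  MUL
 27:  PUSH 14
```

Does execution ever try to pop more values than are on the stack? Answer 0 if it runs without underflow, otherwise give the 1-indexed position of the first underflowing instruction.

2

PUSH 6 → 6
ROT  — needs 3 operands, stack has 1 → underflow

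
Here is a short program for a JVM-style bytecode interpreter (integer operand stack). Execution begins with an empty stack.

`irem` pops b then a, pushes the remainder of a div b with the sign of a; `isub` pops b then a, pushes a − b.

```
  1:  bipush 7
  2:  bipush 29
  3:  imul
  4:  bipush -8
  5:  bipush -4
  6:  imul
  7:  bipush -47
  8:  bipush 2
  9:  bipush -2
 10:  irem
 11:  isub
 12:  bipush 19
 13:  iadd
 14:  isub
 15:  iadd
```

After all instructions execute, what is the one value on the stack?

263

bipush 7   → [7]
bipush 29  → [7, 29]
imul       → [203]
bipush -8  → [203, -8]
bipush -4  → [203, -8, -4]
imul       → [203, 32]
bipush -47 → [203, 32, -47]
bipush 2   → [203, 32, -47, 2]
bipush -2  → [203, 32, -47, 2, -2]
irem       → [203, 32, -47, 0]
isub       → [203, 32, -47]
bipush 19  → [203, 32, -47, 19]
iadd       → [203, 32, -28]
isub       → [203, 60]
iadd       → [263]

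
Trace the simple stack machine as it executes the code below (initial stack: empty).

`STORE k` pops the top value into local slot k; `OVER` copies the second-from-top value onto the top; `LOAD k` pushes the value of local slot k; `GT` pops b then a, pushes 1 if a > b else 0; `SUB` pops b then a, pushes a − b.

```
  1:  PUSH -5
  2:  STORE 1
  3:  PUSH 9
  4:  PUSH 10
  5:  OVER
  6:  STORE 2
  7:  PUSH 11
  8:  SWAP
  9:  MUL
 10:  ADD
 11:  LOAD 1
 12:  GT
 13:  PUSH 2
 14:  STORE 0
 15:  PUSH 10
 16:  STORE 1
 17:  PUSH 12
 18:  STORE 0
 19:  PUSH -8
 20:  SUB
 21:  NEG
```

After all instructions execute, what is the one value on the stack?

-9

PUSH -5 → [-5]
STORE 1 → []
PUSH 9  → [9]
PUSH 10 → [9, 10]
OVER    → [9, 10, 9]
STORE 2 → [9, 10]
PUSH 11 → [9, 10, 11]
SWAP    → [9, 11, 10]
MUL     → [9, 110]
ADD     → [119]
LOAD 1  → [119, -5]
GT      → [1]
PUSH 2  → [1, 2]
STORE 0 → [1]
PUSH 10 → [1, 10]
STORE 1 → [1]
PUSH 12 → [1, 12]
STORE 0 → [1]
PUSH -8 → [1, -8]
SUB     → [9]
NEG     → [-9]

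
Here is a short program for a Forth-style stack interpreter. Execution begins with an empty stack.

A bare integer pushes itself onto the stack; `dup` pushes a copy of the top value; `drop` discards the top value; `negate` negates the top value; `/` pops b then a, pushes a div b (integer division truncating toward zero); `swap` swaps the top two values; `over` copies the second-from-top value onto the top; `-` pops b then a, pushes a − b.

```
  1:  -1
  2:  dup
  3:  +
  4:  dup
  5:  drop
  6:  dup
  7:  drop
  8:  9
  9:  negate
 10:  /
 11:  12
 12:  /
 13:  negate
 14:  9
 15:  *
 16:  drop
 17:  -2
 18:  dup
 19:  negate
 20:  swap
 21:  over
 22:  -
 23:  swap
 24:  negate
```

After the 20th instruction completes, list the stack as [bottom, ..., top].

[2, -2]

-1     : [-1]
dup    : [-1, -1]
+      : [-2]
dup    : [-2, -2]
drop   : [-2]
dup    : [-2, -2]
drop   : [-2]
9      : [-2, 9]
negate : [-2, -9]
/      : [0]
12     : [0, 12]
/      : [0]
negate : [0]
9      : [0, 9]
*      : [0]
drop   : []
-2     : [-2]
dup    : [-2, -2]
negate : [-2, 2]
swap   : [2, -2]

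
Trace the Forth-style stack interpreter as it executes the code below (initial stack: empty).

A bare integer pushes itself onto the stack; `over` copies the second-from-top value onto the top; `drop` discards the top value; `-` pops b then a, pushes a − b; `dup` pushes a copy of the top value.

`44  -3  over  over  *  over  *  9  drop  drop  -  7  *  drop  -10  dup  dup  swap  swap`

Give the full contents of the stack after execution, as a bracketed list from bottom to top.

[-10, -10, -10]

44    44
-3    44 -3
over  44 -3 44
over  44 -3 44 -3
*     44 -3 -132
over  44 -3 -132 -3
*     44 -3 396
9     44 -3 396 9
drop  44 -3 396
drop  44 -3
-     47
7     47 7
*     329
drop  (empty)
-10   -10
dup   -10 -10
dup   -10 -10 -10
swap  -10 -10 -10
swap  -10 -10 -10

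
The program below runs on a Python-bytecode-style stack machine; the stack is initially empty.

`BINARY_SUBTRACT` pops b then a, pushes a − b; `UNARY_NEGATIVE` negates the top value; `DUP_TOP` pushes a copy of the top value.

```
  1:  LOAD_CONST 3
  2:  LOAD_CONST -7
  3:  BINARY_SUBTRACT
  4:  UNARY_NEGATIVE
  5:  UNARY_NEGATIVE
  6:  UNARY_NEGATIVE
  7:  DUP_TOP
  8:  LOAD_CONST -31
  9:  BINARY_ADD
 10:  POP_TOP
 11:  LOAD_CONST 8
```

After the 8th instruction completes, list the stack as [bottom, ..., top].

[-10, -10, -31]

LOAD_CONST 3     3
LOAD_CONST -7    3 -7
BINARY_SUBTRACT  10
UNARY_NEGATIVE   -10
UNARY_NEGATIVE   10
UNARY_NEGATIVE   -10
DUP_TOP          -10 -10
LOAD_CONST -31   -10 -10 -31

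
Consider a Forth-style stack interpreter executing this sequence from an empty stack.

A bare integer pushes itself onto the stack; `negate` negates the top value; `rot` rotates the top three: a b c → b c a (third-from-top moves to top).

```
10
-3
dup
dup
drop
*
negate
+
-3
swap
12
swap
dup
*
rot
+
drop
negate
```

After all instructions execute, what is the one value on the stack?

-12

10      [10]
-3      [10, -3]
dup     [10, -3, -3]
dup     [10, -3, -3, -3]
drop    [10, -3, -3]
*       [10, 9]
negate  [10, -9]
+       [1]
-3      [1, -3]
swap    [-3, 1]
12      [-3, 1, 12]
swap    [-3, 12, 1]
dup     [-3, 12, 1, 1]
*       [-3, 12, 1]
rot     [12, 1, -3]
+       [12, -2]
drop    [12]
negate  [-12]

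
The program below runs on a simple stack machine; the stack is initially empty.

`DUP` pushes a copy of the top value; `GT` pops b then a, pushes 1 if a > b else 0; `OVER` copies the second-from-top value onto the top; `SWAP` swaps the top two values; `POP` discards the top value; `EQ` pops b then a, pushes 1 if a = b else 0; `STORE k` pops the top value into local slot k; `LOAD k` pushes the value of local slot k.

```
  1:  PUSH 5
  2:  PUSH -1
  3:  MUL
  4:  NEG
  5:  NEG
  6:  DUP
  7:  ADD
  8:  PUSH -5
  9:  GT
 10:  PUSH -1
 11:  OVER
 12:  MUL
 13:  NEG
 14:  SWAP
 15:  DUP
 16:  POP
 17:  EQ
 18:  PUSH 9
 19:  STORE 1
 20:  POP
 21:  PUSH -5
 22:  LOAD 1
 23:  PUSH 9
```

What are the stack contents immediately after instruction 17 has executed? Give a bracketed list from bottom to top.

[1]

PUSH 5  -> 5
PUSH -1 -> 5 -1
MUL     -> -5
NEG     -> 5
NEG     -> -5
DUP     -> -5 -5
ADD     -> -10
PUSH -5 -> -10 -5
GT      -> 0
PUSH -1 -> 0 -1
OVER    -> 0 -1 0
MUL     -> 0 0
NEG     -> 0 0
SWAP    -> 0 0
DUP     -> 0 0 0
POP     -> 0 0
EQ      -> 1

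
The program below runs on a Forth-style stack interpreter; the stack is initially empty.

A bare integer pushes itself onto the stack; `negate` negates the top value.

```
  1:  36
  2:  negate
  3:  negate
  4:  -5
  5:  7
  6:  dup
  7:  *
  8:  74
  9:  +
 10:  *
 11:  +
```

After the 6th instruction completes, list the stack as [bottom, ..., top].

36      36
negate  -36
negate  36
-5      36 -5
7       36 -5 7
dup     36 -5 7 7

[36, -5, 7, 7]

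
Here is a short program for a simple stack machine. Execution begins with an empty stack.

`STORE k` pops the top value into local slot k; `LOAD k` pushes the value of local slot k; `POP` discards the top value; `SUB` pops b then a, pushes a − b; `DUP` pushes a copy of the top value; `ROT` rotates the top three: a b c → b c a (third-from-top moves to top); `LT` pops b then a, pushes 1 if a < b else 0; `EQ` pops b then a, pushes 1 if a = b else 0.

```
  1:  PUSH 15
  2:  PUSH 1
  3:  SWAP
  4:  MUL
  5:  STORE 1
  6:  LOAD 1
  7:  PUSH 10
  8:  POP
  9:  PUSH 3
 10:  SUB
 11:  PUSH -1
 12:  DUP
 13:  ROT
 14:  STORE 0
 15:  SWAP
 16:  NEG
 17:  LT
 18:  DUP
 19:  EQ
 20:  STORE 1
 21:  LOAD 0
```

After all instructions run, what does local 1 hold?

1

PUSH 15  [15]
PUSH 1   [15, 1]
SWAP     [1, 15]
MUL      [15]
STORE 1  []
LOAD 1   [15]
PUSH 10  [15, 10]
POP      [15]
PUSH 3   [15, 3]
SUB      [12]
PUSH -1  [12, -1]
DUP      [12, -1, -1]
ROT      [-1, -1, 12]
STORE 0  [-1, -1]
SWAP     [-1, -1]
NEG      [-1, 1]
LT       [1]
DUP      [1, 1]
EQ       [1]
STORE 1  []
LOAD 0   [12]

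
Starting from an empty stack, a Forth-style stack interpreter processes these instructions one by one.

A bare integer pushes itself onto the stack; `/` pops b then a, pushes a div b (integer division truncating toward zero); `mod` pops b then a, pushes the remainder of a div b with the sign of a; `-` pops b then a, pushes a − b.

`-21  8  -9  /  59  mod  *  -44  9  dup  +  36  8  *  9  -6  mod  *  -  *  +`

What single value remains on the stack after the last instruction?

37224

-21  [-21]
8    [-21, 8]
-9   [-21, 8, -9]
/    [-21, 0]
59   [-21, 0, 59]
mod  [-21, 0]
*    [0]
-44  [0, -44]
9    [0, -44, 9]
dup  [0, -44, 9, 9]
+    [0, -44, 18]
36   [0, -44, 18, 36]
8    [0, -44, 18, 36, 8]
*    [0, -44, 18, 288]
9    [0, -44, 18, 288, 9]
-6   [0, -44, 18, 288, 9, -6]
mod  [0, -44, 18, 288, 3]
*    [0, -44, 18, 864]
-    [0, -44, -846]
*    [0, 37224]
+    [37224]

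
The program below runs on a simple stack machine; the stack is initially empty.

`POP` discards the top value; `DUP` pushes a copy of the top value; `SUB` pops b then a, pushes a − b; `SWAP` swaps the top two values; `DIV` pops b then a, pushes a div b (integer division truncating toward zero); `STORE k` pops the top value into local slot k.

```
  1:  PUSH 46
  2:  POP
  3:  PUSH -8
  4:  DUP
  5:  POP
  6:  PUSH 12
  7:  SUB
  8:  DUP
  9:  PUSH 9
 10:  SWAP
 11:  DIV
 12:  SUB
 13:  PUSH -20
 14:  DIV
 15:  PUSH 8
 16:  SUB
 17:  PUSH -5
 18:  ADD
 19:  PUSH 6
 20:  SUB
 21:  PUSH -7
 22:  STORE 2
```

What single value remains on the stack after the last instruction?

-18

PUSH 46  -> [46]
POP      -> []
PUSH -8  -> [-8]
DUP      -> [-8, -8]
POP      -> [-8]
PUSH 12  -> [-8, 12]
SUB      -> [-20]
DUP      -> [-20, -20]
PUSH 9   -> [-20, -20, 9]
SWAP     -> [-20, 9, -20]
DIV      -> [-20, 0]
SUB      -> [-20]
PUSH -20 -> [-20, -20]
DIV      -> [1]
PUSH 8   -> [1, 8]
SUB      -> [-7]
PUSH -5  -> [-7, -5]
ADD      -> [-12]
PUSH 6   -> [-12, 6]
SUB      -> [-18]
PUSH -7  -> [-18, -7]
STORE 2  -> [-18]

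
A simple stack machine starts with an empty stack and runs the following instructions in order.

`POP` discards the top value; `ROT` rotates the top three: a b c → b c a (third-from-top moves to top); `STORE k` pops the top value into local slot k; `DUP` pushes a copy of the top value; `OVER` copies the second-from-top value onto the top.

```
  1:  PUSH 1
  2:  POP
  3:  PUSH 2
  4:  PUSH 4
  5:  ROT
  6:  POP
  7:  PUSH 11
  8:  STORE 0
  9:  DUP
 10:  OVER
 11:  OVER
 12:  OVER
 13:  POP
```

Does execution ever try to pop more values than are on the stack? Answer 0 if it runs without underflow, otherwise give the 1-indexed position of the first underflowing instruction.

PUSH 1 → 1
POP    → (empty)
PUSH 2 → 2
PUSH 4 → 2 4
ROT  — needs 3 operands, stack has 2 → underflow

5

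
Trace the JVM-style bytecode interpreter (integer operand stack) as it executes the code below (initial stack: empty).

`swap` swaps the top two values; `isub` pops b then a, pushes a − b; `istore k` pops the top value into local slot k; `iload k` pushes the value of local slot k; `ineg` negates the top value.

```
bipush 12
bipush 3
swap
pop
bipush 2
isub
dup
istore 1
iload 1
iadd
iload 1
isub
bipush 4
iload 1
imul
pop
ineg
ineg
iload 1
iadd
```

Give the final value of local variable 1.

bipush 12  12
bipush 3   12 3
swap       3 12
pop        3
bipush 2   3 2
isub       1
dup        1 1
istore 1   1
iload 1    1 1
iadd       2
iload 1    2 1
isub       1
bipush 4   1 4
iload 1    1 4 1
imul       1 4
pop        1
ineg       -1
ineg       1
iload 1    1 1
iadd       2

1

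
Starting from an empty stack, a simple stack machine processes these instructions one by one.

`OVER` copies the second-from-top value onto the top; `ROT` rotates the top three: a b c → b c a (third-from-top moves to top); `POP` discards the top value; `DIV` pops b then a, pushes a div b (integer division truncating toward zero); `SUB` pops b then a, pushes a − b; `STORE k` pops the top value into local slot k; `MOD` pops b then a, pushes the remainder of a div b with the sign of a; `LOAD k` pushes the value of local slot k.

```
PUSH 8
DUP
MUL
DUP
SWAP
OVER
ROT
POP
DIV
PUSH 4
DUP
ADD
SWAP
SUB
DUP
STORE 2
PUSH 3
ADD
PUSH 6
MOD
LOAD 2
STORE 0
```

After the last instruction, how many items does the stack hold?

PUSH 8  → 8
DUP     → 8 8
MUL     → 64
DUP     → 64 64
SWAP    → 64 64
OVER    → 64 64 64
ROT     → 64 64 64
POP     → 64 64
DIV     → 1
PUSH 4  → 1 4
DUP     → 1 4 4
ADD     → 1 8
SWAP    → 8 1
SUB     → 7
DUP     → 7 7
STORE 2 → 7
PUSH 3  → 7 3
ADD     → 10
PUSH 6  → 10 6
MOD     → 4
LOAD 2  → 4 7
STORE 0 → 4

1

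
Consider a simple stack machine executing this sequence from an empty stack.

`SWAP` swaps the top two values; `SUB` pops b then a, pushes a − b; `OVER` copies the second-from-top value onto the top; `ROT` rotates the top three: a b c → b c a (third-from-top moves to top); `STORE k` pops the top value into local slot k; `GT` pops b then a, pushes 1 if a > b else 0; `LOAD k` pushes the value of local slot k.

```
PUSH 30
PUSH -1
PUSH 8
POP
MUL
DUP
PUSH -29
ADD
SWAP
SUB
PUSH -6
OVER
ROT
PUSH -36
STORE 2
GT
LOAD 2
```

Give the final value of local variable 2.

PUSH 30  : [30]
PUSH -1  : [30, -1]
PUSH 8   : [30, -1, 8]
POP      : [30, -1]
MUL      : [-30]
DUP      : [-30, -30]
PUSH -29 : [-30, -30, -29]
ADD      : [-30, -59]
SWAP     : [-59, -30]
SUB      : [-29]
PUSH -6  : [-29, -6]
OVER     : [-29, -6, -29]
ROT      : [-6, -29, -29]
PUSH -36 : [-6, -29, -29, -36]
STORE 2  : [-6, -29, -29]
GT       : [-6, 0]
LOAD 2   : [-6, 0, -36]

-36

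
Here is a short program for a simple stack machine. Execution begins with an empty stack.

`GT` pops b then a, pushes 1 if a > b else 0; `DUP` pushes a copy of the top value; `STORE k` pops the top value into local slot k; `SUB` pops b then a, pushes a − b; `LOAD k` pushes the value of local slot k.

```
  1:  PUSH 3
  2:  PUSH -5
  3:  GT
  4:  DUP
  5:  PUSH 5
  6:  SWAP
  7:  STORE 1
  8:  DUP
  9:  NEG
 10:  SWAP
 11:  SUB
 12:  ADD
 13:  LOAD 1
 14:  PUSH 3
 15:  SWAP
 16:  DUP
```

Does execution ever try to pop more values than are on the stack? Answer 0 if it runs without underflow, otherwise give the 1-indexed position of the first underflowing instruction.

PUSH 3  -> [3]
PUSH -5 -> [3, -5]
GT      -> [1]
DUP     -> [1, 1]
PUSH 5  -> [1, 1, 5]
SWAP    -> [1, 5, 1]
STORE 1 -> [1, 5]
DUP     -> [1, 5, 5]
NEG     -> [1, 5, -5]
SWAP    -> [1, -5, 5]
SUB     -> [1, -10]
ADD     -> [-9]
LOAD 1  -> [-9, 1]
PUSH 3  -> [-9, 1, 3]
SWAP    -> [-9, 3, 1]
DUP     -> [-9, 3, 1, 1]

0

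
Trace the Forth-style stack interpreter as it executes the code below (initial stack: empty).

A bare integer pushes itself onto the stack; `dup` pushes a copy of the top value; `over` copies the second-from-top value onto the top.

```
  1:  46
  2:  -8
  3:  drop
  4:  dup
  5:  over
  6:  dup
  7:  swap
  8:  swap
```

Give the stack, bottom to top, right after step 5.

[46, 46, 46]

46    [46]
-8    [46, -8]
drop  [46]
dup   [46, 46]
over  [46, 46, 46]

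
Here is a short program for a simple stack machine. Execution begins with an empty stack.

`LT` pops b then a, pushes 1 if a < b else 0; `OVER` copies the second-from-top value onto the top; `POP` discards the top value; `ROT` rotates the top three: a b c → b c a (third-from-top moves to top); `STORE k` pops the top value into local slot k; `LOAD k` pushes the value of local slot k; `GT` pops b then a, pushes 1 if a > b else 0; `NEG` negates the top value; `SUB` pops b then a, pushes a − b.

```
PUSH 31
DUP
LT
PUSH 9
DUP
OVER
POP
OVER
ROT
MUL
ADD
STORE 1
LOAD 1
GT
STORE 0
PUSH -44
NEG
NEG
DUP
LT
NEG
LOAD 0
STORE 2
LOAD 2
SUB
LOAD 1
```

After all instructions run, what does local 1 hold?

PUSH 31  -> 31
DUP      -> 31 31
LT       -> 0
PUSH 9   -> 0 9
DUP      -> 0 9 9
OVER     -> 0 9 9 9
POP      -> 0 9 9
OVER     -> 0 9 9 9
ROT      -> 0 9 9 9
MUL      -> 0 9 81
ADD      -> 0 90
STORE 1  -> 0
LOAD 1   -> 0 90
GT       -> 0
STORE 0  -> (empty)
PUSH -44 -> -44
NEG      -> 44
NEG      -> -44
DUP      -> -44 -44
LT       -> 0
NEG      -> 0
LOAD 0   -> 0 0
STORE 2  -> 0
LOAD 2   -> 0 0
SUB      -> 0
LOAD 1   -> 0 90

90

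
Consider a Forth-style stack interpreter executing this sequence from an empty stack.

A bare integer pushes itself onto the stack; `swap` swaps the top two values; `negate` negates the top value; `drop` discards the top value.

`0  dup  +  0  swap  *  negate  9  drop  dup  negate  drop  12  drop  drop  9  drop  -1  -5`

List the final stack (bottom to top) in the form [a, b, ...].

0      : [0]
dup    : [0, 0]
+      : [0]
0      : [0, 0]
swap   : [0, 0]
*      : [0]
negate : [0]
9      : [0, 9]
drop   : [0]
dup    : [0, 0]
negate : [0, 0]
drop   : [0]
12     : [0, 12]
drop   : [0]
drop   : []
9      : [9]
drop   : []
-1     : [-1]
-5     : [-1, -5]

[-1, -5]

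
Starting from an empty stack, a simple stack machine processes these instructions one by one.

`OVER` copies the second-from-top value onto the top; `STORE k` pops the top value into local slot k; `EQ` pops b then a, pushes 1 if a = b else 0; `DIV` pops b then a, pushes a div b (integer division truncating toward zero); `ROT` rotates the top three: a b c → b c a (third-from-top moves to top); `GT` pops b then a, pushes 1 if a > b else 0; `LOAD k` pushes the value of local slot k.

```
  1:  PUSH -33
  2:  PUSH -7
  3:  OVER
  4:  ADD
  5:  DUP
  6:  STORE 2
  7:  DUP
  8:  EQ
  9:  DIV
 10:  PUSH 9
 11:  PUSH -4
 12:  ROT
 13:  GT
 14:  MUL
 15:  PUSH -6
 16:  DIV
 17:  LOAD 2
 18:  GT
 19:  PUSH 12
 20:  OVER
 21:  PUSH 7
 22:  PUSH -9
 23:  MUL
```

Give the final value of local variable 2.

PUSH -33 -> -33
PUSH -7  -> -33 -7
OVER     -> -33 -7 -33
ADD      -> -33 -40
DUP      -> -33 -40 -40
STORE 2  -> -33 -40
DUP      -> -33 -40 -40
EQ       -> -33 1
DIV      -> -33
PUSH 9   -> -33 9
PUSH -4  -> -33 9 -4
ROT      -> 9 -4 -33
GT       -> 9 1
MUL      -> 9
PUSH -6  -> 9 -6
DIV      -> -1
LOAD 2   -> -1 -40
GT       -> 1
PUSH 12  -> 1 12
OVER     -> 1 12 1
PUSH 7   -> 1 12 1 7
PUSH -9  -> 1 12 1 7 -9
MUL      -> 1 12 1 -63

-40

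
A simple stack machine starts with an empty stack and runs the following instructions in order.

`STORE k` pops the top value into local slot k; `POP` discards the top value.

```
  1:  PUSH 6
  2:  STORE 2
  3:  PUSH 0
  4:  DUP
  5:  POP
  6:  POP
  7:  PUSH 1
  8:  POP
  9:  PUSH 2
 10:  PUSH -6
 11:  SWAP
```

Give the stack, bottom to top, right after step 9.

PUSH 6  → 6
STORE 2 → (empty)
PUSH 0  → 0
DUP     → 0 0
POP     → 0
POP     → (empty)
PUSH 1  → 1
POP     → (empty)
PUSH 2  → 2

[2]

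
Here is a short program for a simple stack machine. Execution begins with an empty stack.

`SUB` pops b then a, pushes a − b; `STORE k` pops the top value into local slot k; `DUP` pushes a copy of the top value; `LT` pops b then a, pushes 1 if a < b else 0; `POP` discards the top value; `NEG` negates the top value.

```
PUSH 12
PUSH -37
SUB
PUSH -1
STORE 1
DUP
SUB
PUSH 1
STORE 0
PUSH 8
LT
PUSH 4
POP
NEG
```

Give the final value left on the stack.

PUSH 12  → [12]
PUSH -37 → [12, -37]
SUB      → [49]
PUSH -1  → [49, -1]
STORE 1  → [49]
DUP      → [49, 49]
SUB      → [0]
PUSH 1   → [0, 1]
STORE 0  → [0]
PUSH 8   → [0, 8]
LT       → [1]
PUSH 4   → [1, 4]
POP      → [1]
NEG      → [-1]

-1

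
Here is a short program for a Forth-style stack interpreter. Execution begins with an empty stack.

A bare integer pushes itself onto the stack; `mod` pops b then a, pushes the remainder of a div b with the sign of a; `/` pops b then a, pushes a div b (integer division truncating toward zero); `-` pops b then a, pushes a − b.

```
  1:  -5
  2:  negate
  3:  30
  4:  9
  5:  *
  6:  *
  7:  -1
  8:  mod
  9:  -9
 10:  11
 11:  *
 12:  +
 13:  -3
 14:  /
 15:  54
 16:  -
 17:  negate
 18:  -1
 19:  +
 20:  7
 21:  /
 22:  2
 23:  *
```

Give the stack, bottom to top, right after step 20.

-5     → [-5]
negate → [5]
30     → [5, 30]
9      → [5, 30, 9]
*      → [5, 270]
*      → [1350]
-1     → [1350, -1]
mod    → [0]
-9     → [0, -9]
11     → [0, -9, 11]
*      → [0, -99]
+      → [-99]
-3     → [-99, -3]
/      → [33]
54     → [33, 54]
-      → [-21]
negate → [21]
-1     → [21, -1]
+      → [20]
7      → [20, 7]

[20, 7]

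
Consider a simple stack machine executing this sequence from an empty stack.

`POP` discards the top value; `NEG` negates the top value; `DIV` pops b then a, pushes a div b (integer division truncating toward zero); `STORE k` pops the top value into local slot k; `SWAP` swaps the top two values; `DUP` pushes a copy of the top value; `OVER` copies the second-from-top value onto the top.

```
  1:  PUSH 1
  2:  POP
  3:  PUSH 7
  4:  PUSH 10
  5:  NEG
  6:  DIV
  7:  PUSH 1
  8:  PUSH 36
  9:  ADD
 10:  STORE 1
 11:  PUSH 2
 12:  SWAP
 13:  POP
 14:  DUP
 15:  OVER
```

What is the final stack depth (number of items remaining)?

3

PUSH 1  -> 1
POP     -> (empty)
PUSH 7  -> 7
PUSH 10 -> 7 10
NEG     -> 7 -10
DIV     -> 0
PUSH 1  -> 0 1
PUSH 36 -> 0 1 36
ADD     -> 0 37
STORE 1 -> 0
PUSH 2  -> 0 2
SWAP    -> 2 0
POP     -> 2
DUP     -> 2 2
OVER    -> 2 2 2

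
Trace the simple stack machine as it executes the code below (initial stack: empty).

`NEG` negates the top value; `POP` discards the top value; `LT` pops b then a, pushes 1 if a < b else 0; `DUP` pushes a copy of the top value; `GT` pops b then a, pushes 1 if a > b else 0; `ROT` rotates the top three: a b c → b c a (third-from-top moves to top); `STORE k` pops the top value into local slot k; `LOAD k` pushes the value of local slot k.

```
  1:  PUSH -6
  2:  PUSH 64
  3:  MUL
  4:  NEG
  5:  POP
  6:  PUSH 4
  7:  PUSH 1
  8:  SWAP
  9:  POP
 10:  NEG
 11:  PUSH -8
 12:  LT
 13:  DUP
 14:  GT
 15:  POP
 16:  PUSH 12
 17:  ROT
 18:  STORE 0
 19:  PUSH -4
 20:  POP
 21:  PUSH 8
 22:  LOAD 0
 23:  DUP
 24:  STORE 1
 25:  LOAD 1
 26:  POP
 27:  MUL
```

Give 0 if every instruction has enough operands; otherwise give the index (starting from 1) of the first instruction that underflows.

17

PUSH -6 → -6
PUSH 64 → -6 64
MUL     → -384
NEG     → 384
POP     → (empty)
PUSH 4  → 4
PUSH 1  → 4 1
SWAP    → 1 4
POP     → 1
NEG     → -1
PUSH -8 → -1 -8
LT      → 0
DUP     → 0 0
GT      → 0
POP     → (empty)
PUSH 12 → 12
ROT  — needs 3 operands, stack has 1 → underflow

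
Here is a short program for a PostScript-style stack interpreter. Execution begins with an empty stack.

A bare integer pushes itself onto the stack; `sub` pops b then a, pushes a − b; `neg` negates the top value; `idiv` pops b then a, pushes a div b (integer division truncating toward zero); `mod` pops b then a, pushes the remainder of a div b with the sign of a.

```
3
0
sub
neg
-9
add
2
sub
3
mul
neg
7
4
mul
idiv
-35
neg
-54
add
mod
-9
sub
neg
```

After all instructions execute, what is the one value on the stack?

3    -> 3
0    -> 3 0
sub  -> 3
neg  -> -3
-9   -> -3 -9
add  -> -12
2    -> -12 2
sub  -> -14
3    -> -14 3
mul  -> -42
neg  -> 42
7    -> 42 7
4    -> 42 7 4
mul  -> 42 28
idiv -> 1
-35  -> 1 -35
neg  -> 1 35
-54  -> 1 35 -54
add  -> 1 -19
mod  -> 1
-9   -> 1 -9
sub  -> 10
neg  -> -10

-10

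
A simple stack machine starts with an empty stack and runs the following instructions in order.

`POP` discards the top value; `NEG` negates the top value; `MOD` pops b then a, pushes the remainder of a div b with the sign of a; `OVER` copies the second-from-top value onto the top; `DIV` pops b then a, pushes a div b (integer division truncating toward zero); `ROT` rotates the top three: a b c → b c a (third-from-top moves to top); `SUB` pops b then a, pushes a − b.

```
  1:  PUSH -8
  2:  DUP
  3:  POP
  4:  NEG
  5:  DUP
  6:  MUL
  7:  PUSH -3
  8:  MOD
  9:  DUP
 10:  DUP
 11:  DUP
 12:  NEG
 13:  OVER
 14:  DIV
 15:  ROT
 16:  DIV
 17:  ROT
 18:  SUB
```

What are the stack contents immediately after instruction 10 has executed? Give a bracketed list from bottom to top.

[1, 1, 1]

PUSH -8 : [-8]
DUP     : [-8, -8]
POP     : [-8]
NEG     : [8]
DUP     : [8, 8]
MUL     : [64]
PUSH -3 : [64, -3]
MOD     : [1]
DUP     : [1, 1]
DUP     : [1, 1, 1]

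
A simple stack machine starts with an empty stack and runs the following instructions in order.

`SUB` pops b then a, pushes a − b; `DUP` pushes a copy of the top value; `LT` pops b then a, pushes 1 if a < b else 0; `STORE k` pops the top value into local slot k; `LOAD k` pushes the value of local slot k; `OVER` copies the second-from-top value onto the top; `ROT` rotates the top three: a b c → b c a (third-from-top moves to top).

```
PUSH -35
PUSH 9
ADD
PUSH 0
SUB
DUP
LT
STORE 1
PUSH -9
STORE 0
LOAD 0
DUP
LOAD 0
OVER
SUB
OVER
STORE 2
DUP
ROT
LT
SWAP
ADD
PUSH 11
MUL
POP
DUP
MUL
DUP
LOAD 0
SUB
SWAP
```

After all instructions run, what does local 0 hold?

PUSH -35 → [-35]
PUSH 9   → [-35, 9]
ADD      → [-26]
PUSH 0   → [-26, 0]
SUB      → [-26]
DUP      → [-26, -26]
LT       → [0]
STORE 1  → []
PUSH -9  → [-9]
STORE 0  → []
LOAD 0   → [-9]
DUP      → [-9, -9]
LOAD 0   → [-9, -9, -9]
OVER     → [-9, -9, -9, -9]
SUB      → [-9, -9, 0]
OVER     → [-9, -9, 0, -9]
STORE 2  → [-9, -9, 0]
DUP      → [-9, -9, 0, 0]
ROT      → [-9, 0, 0, -9]
LT       → [-9, 0, 0]
SWAP     → [-9, 0, 0]
ADD      → [-9, 0]
PUSH 11  → [-9, 0, 11]
MUL      → [-9, 0]
POP      → [-9]
DUP      → [-9, -9]
MUL      → [81]
DUP      → [81, 81]
LOAD 0   → [81, 81, -9]
SUB      → [81, 90]
SWAP     → [90, 81]

-9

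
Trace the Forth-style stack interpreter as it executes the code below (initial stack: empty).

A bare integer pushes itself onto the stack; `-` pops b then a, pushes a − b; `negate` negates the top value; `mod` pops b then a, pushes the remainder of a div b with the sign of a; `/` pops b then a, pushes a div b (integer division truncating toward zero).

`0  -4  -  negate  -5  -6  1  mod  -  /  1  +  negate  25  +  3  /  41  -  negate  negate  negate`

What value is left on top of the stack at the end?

33

0      -> [0]
-4     -> [0, -4]
-      -> [4]
negate -> [-4]
-5     -> [-4, -5]
-6     -> [-4, -5, -6]
1      -> [-4, -5, -6, 1]
mod    -> [-4, -5, 0]
-      -> [-4, -5]
/      -> [0]
1      -> [0, 1]
+      -> [1]
negate -> [-1]
25     -> [-1, 25]
+      -> [24]
3      -> [24, 3]
/      -> [8]
41     -> [8, 41]
-      -> [-33]
negate -> [33]
negate -> [-33]
negate -> [33]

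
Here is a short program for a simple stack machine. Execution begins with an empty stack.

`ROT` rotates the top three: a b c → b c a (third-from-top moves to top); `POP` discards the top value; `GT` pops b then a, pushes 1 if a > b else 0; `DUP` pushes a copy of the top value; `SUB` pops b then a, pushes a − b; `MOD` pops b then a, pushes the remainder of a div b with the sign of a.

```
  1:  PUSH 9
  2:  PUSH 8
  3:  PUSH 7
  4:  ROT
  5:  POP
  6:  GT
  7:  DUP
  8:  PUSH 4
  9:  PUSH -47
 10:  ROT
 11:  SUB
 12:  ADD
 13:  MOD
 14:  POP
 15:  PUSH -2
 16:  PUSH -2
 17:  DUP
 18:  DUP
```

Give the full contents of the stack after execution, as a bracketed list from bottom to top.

[-2, -2, -2, -2]

PUSH 9   : [9]
PUSH 8   : [9, 8]
PUSH 7   : [9, 8, 7]
ROT      : [8, 7, 9]
POP      : [8, 7]
GT       : [1]
DUP      : [1, 1]
PUSH 4   : [1, 1, 4]
PUSH -47 : [1, 1, 4, -47]
ROT      : [1, 4, -47, 1]
SUB      : [1, 4, -48]
ADD      : [1, -44]
MOD      : [1]
POP      : []
PUSH -2  : [-2]
PUSH -2  : [-2, -2]
DUP      : [-2, -2, -2]
DUP      : [-2, -2, -2, -2]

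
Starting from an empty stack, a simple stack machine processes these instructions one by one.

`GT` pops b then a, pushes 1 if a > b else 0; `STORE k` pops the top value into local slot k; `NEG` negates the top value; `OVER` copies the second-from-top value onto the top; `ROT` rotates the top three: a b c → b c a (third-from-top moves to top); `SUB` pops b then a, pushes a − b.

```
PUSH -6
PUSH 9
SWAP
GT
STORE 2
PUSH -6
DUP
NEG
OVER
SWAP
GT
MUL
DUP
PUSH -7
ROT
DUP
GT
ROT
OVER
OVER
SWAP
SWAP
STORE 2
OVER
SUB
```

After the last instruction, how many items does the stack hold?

PUSH -6 -> [-6]
PUSH 9  -> [-6, 9]
SWAP    -> [9, -6]
GT      -> [1]
STORE 2 -> []
PUSH -6 -> [-6]
DUP     -> [-6, -6]
NEG     -> [-6, 6]
OVER    -> [-6, 6, -6]
SWAP    -> [-6, -6, 6]
GT      -> [-6, 0]
MUL     -> [0]
DUP     -> [0, 0]
PUSH -7 -> [0, 0, -7]
ROT     -> [0, -7, 0]
DUP     -> [0, -7, 0, 0]
GT      -> [0, -7, 0]
ROT     -> [-7, 0, 0]
OVER    -> [-7, 0, 0, 0]
OVER    -> [-7, 0, 0, 0, 0]
SWAP    -> [-7, 0, 0, 0, 0]
SWAP    -> [-7, 0, 0, 0, 0]
STORE 2 -> [-7, 0, 0, 0]
OVER    -> [-7, 0, 0, 0, 0]
SUB     -> [-7, 0, 0, 0]

4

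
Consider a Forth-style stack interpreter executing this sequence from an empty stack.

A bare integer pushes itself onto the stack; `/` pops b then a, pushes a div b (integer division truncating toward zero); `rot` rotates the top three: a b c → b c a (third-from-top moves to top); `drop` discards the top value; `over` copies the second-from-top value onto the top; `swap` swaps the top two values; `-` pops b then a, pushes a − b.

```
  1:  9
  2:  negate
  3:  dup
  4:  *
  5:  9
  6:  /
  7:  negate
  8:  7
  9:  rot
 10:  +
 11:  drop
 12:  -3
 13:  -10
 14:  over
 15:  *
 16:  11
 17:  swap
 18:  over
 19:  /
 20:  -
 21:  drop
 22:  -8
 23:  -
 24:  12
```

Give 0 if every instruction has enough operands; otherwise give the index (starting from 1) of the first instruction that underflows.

9

9      → [9]
negate → [-9]
dup    → [-9, -9]
*      → [81]
9      → [81, 9]
/      → [9]
negate → [-9]
7      → [-9, 7]
rot  — needs 3 operands, stack has 2 → underflow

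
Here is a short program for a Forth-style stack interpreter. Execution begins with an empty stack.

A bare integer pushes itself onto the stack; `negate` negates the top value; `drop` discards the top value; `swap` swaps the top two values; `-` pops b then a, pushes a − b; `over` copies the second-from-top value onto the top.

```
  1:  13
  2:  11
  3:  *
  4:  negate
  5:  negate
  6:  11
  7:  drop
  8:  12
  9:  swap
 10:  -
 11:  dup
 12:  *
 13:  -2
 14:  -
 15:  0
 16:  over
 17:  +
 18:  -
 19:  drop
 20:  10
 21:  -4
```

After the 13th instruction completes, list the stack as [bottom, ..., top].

[17161, -2]

13     -> 13
11     -> 13 11
*      -> 143
negate -> -143
negate -> 143
11     -> 143 11
drop   -> 143
12     -> 143 12
swap   -> 12 143
-      -> -131
dup    -> -131 -131
*      -> 17161
-2     -> 17161 -2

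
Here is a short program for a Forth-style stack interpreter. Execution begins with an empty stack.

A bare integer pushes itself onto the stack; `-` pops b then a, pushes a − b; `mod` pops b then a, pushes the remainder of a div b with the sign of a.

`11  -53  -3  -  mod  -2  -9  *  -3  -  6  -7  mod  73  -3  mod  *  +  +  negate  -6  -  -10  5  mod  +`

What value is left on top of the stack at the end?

-32

11     -> [11]
-53    -> [11, -53]
-3     -> [11, -53, -3]
-      -> [11, -50]
mod    -> [11]
-2     -> [11, -2]
-9     -> [11, -2, -9]
*      -> [11, 18]
-3     -> [11, 18, -3]
-      -> [11, 21]
6      -> [11, 21, 6]
-7     -> [11, 21, 6, -7]
mod    -> [11, 21, 6]
73     -> [11, 21, 6, 73]
-3     -> [11, 21, 6, 73, -3]
mod    -> [11, 21, 6, 1]
*      -> [11, 21, 6]
+      -> [11, 27]
+      -> [38]
negate -> [-38]
-6     -> [-38, -6]
-      -> [-32]
-10    -> [-32, -10]
5      -> [-32, -10, 5]
mod    -> [-32, 0]
+      -> [-32]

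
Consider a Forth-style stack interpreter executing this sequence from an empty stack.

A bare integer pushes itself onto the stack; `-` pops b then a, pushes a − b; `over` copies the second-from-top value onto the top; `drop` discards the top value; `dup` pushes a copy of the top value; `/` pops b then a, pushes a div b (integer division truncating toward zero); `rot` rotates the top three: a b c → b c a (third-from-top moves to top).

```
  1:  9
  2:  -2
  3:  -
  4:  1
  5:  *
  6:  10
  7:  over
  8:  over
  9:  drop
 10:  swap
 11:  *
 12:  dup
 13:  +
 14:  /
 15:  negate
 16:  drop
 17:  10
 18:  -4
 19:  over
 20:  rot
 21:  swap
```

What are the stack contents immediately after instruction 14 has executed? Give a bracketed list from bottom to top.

9     9
-2    9 -2
-     11
1     11 1
*     11
10    11 10
over  11 10 11
over  11 10 11 10
drop  11 10 11
swap  11 11 10
*     11 110
dup   11 110 110
+     11 220
/     0

[0]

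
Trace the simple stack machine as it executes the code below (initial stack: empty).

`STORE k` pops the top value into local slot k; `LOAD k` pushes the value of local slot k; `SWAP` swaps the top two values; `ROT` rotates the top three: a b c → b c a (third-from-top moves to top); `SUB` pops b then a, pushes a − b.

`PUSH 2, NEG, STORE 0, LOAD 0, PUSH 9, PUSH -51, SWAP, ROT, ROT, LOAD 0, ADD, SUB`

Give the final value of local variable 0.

-2

PUSH 2    [2]
NEG       [-2]
STORE 0   []
LOAD 0    [-2]
PUSH 9    [-2, 9]
PUSH -51  [-2, 9, -51]
SWAP      [-2, -51, 9]
ROT       [-51, 9, -2]
ROT       [9, -2, -51]
LOAD 0    [9, -2, -51, -2]
ADD       [9, -2, -53]
SUB       [9, 51]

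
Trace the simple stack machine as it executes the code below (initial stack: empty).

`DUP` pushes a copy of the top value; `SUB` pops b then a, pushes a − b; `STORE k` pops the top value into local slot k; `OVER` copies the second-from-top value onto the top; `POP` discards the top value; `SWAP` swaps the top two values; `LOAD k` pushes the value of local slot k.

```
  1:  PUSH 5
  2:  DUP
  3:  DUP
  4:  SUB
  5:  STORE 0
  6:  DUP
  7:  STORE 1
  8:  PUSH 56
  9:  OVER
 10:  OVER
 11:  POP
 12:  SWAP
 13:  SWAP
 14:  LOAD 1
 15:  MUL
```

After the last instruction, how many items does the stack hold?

PUSH 5  -> 5
DUP     -> 5 5
DUP     -> 5 5 5
SUB     -> 5 0
STORE 0 -> 5
DUP     -> 5 5
STORE 1 -> 5
PUSH 56 -> 5 56
OVER    -> 5 56 5
OVER    -> 5 56 5 56
POP     -> 5 56 5
SWAP    -> 5 5 56
SWAP    -> 5 56 5
LOAD 1  -> 5 56 5 5
MUL     -> 5 56 25

3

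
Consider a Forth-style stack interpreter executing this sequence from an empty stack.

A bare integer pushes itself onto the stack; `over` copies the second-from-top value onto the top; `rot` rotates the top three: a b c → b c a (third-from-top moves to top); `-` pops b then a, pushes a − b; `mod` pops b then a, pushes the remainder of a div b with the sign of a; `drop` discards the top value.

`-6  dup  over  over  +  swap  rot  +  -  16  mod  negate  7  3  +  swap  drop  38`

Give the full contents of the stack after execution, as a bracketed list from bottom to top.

[10, 38]

-6      -6
dup     -6 -6
over    -6 -6 -6
over    -6 -6 -6 -6
+       -6 -6 -12
swap    -6 -12 -6
rot     -12 -6 -6
+       -12 -12
-       0
16      0 16
mod     0
negate  0
7       0 7
3       0 7 3
+       0 10
swap    10 0
drop    10
38      10 38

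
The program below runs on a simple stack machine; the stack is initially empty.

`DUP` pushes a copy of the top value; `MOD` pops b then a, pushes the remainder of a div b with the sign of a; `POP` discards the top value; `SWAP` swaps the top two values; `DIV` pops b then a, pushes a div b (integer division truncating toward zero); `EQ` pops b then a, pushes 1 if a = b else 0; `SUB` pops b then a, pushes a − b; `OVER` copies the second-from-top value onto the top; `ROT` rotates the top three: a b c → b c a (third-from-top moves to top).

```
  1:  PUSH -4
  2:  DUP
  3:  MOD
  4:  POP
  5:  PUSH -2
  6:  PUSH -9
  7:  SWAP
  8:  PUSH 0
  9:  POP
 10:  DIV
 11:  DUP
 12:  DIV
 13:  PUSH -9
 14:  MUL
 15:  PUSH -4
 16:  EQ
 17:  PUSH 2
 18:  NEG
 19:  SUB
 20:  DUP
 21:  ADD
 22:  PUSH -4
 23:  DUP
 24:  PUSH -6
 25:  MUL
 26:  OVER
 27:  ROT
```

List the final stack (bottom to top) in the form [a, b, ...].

[4, 24, -4, -4]

PUSH -4 -> -4
DUP     -> -4 -4
MOD     -> 0
POP     -> (empty)
PUSH -2 -> -2
PUSH -9 -> -2 -9
SWAP    -> -9 -2
PUSH 0  -> -9 -2 0
POP     -> -9 -2
DIV     -> 4
DUP     -> 4 4
DIV     -> 1
PUSH -9 -> 1 -9
MUL     -> -9
PUSH -4 -> -9 -4
EQ      -> 0
PUSH 2  -> 0 2
NEG     -> 0 -2
SUB     -> 2
DUP     -> 2 2
ADD     -> 4
PUSH -4 -> 4 -4
DUP     -> 4 -4 -4
PUSH -6 -> 4 -4 -4 -6
MUL     -> 4 -4 24
OVER    -> 4 -4 24 -4
ROT     -> 4 24 -4 -4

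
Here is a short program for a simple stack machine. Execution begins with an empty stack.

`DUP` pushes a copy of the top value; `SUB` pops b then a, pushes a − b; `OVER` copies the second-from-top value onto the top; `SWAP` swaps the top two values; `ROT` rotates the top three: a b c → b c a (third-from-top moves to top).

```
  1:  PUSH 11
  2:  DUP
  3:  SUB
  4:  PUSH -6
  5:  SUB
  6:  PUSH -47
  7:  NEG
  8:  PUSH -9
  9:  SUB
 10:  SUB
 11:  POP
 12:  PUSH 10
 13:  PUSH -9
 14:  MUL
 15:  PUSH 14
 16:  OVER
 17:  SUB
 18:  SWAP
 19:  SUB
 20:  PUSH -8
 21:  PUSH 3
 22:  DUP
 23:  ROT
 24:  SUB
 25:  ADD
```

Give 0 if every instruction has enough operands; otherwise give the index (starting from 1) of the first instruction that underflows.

PUSH 11  → [11]
DUP      → [11, 11]
SUB      → [0]
PUSH -6  → [0, -6]
SUB      → [6]
PUSH -47 → [6, -47]
NEG      → [6, 47]
PUSH -9  → [6, 47, -9]
SUB      → [6, 56]
SUB      → [-50]
POP      → []
PUSH 10  → [10]
PUSH -9  → [10, -9]
MUL      → [-90]
PUSH 14  → [-90, 14]
OVER     → [-90, 14, -90]
SUB      → [-90, 104]
SWAP     → [104, -90]
SUB      → [194]
PUSH -8  → [194, -8]
PUSH 3   → [194, -8, 3]
DUP      → [194, -8, 3, 3]
ROT      → [194, 3, 3, -8]
SUB      → [194, 3, 11]
ADD      → [194, 14]

0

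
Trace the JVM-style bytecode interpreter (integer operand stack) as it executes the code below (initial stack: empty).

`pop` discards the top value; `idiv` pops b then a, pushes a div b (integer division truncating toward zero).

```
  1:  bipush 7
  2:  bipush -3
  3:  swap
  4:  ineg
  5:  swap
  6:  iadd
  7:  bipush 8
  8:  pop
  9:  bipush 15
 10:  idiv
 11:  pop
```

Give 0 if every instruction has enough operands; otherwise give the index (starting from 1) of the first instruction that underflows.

0

bipush 7  → [7]
bipush -3 → [7, -3]
swap      → [-3, 7]
ineg      → [-3, -7]
swap      → [-7, -3]
iadd      → [-10]
bipush 8  → [-10, 8]
pop       → [-10]
bipush 15 → [-10, 15]
idiv      → [0]
pop       → []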